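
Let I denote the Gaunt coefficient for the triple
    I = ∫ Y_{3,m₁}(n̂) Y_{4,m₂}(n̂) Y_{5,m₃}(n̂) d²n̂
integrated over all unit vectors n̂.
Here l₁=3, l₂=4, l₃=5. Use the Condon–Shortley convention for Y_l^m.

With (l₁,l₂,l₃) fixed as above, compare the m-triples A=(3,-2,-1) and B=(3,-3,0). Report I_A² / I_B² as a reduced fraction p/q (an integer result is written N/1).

15/7

Shared (l₁,l₂,l₃)=(3,4,5): N and (l;000)² cancel in I_A²/I_B².
A: Δ = 2!·4!·6!/13! = 1/180180; Racah Σ t=0..0: t=0:+1/2304 = 1/2304; ⇒ 3j(3 4 5; 3 -2 -1)² = 75/4004, sgn +1
B: Δ = 2!·4!·6!/13! = 1/180180; Racah Σ t=0..0: t=0:+1/5760 = 1/5760; ⇒ 3j(3 4 5; 3 -3 0)² = 5/572, sgn -1
I_A²/I_B² = (75/4004)/(5/572) = 15/7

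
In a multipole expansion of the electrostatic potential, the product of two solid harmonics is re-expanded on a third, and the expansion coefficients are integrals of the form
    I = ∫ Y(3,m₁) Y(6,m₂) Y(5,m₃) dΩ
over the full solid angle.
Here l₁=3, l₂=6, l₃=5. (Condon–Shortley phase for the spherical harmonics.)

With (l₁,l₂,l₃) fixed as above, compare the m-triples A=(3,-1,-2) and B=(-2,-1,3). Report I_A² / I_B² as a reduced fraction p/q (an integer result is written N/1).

49/64

Same 3,6,5: normalisation and zero-m 3j drop out of the ratio.
A: Δ: 4! 2! 8! / 15! → 1/675675; sum: t=0:+1/34560 = 1/34560; 3j²(3 6 5; 3 -1 -2) = Δ·Π!·Σ² = 7/429  (sign -1)
B: Δ: 4! 2! 8! / 15! → 1/675675; sum: t=3:−1/17280 t=4:+1/120960 = -1/20160; 3j²(3 6 5; -2 -1 3) = Δ·Π!·Σ² = 64/3003  (sign -1)
I_A²/I_B² = (7/429)/(64/3003) = 49/64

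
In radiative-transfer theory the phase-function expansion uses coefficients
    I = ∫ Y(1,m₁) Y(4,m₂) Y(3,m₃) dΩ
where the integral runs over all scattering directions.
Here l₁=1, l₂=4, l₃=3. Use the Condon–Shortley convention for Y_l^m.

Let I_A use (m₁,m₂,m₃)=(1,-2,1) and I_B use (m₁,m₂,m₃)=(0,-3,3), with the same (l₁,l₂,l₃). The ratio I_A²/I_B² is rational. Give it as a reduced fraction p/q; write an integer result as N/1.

15/7

Same 1,4,3: normalisation and zero-m 3j drop out of the ratio.
A: Δ: 2! 0! 6! / 9! → 1/252; sum: t=0:+1/96 = 1/96; 3j²(1 4 3; 1 -2 1) = Δ·Π!·Σ² = 5/84  (sign +1)
B: Δ: 2! 0! 6! / 9! → 1/252; sum: t=1:−1/720 = -1/720; 3j²(1 4 3; 0 -3 3) = Δ·Π!·Σ² = 1/36  (sign -1)
I_A²/I_B² = (5/84)/(1/36) = 15/7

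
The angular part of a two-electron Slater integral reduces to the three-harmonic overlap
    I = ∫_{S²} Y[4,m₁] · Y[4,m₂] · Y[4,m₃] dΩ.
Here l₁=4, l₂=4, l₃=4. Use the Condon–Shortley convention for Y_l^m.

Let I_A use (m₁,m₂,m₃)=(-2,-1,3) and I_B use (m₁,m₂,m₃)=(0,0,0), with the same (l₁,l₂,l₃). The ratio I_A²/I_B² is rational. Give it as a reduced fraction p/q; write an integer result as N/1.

Same 4,4,4: normalisation and zero-m 3j drop out of the ratio.
A: Δ: 4! 4! 4! / 13! → 1/450450; sum: t=2:+1/576 t=3:−1/864 = 1/1728; 3j²(4 4 4; -2 -1 3) = Δ·Π!·Σ² = 5/1287  (sign -1)
B: Δ: 4! 4! 4! / 13! → 1/450450; sum: t=0:+1/13824 t=1:−1/216 t=2:+1/64 t=3:−1/216 t=4:+1/13824 = 5/768; 3j²(4 4 4; 0 0 0) = Δ·Π!·Σ² = 18/1001  (sign +1)
I_A²/I_B² = (5/1287)/(18/1001) = 35/162

35/162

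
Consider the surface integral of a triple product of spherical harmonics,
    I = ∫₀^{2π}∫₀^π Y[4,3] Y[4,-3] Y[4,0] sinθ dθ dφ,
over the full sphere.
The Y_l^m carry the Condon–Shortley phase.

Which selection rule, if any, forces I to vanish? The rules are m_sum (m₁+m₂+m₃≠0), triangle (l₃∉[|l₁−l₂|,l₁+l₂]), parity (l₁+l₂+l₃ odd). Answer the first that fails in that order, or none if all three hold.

m₁+m₂+m₃ = 3 − 3 + 0 = 0  ✓
triangle: |4−4|=0 ≤ l₃=4 ≤ 4+4=8  ✓
parity: l₁+l₂+l₃ = 12 is even  ✓

none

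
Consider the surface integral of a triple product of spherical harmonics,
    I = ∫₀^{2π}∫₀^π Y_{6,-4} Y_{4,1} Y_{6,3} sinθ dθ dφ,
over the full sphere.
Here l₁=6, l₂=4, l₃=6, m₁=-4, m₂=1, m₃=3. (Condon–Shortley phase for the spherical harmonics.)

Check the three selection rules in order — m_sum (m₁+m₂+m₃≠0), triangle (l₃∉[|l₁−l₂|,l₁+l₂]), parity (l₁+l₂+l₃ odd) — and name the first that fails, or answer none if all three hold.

none

azimuthal sum: -4 + 1 + 3 = 0  ✓
2 ≤ 6 ≤ 10 (triangle on l)  ✓
L = 6 + 4 + 6 = 16 (even)  ✓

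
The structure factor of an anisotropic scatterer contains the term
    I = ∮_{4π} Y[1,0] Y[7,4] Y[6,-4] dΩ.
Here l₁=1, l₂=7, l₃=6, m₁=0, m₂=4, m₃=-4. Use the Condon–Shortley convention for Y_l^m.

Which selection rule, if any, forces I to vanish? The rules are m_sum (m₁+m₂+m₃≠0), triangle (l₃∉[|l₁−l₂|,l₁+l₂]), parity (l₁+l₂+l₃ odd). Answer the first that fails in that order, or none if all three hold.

none

m₁+m₂+m₃ = 0 + 4 − 4 = 0  ✓
triangle: |1−7|=6 ≤ l₃=6 ≤ 1+7=8  ✓
parity: l₁+l₂+l₃ = 14 is even  ✓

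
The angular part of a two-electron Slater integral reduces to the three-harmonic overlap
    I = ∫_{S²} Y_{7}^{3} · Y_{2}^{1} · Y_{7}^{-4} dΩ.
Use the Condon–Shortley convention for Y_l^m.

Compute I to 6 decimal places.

0.162315

Checks pass: Σm=0; 16 even; l₃=7∈[5,9].
(2·7+1)(2·2+1)(2·7+1) = 1125
Δ: 2! 12! 2! / 17! → 1/185640
sum: t=0:+1/2419200 t=1:−1/518400 t=2:+1/2419200 = -1/907200
3j²(7 2 7; 0 0 0) = Δ·Π!·Σ² = 56/3315  (sign +1)
sum: t=1:−1/4354560 t=2:+1/14515200 = -1/6220800
3j²(7 2 7; 3 1 -4) = Δ·Π!·Σ² = 77/4420  (sign +1)
combine: 4πI² = 1125·56/3315·77/4420 = 16170/48841
take √, sign +1: I = 0.16231468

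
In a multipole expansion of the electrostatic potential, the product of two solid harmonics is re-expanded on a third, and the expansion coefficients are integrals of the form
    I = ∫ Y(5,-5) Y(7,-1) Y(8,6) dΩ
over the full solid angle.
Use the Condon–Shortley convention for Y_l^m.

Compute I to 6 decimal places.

Checks pass: Σm=0; 20 even; l₃=8∈[2,12].
(2·5+1)(2·7+1)(2·8+1) = 2805
Δ: 4! 6! 10! / 21! → 1/814773960
sum: t=0:+1/87091200 t=1:−1/4976640 t=2:+1/2073600 t=3:−1/4976640 t=4:+1/87091200 = 1/9676800
3j²(5 7 8; 0 0 0) = Δ·Π!·Σ² = 360/46189  (sign +1)
sum: t=4:+1/1393459200 = 1/1393459200
3j²(5 7 8; -5 -1 6) = Δ·Π!·Σ² = 15/1292  (sign +1)
combine: 4πI² = 2805·360/46189·15/1292 = 20250/79781
take √, sign +1: I = 0.14212087

0.142121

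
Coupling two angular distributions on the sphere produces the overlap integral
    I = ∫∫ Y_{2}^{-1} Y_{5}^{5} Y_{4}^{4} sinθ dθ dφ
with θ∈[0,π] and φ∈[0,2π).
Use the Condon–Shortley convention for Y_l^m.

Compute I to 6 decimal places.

-1 + 5 + 4 = 8 ≠ 0: azimuthal integral kills it; I = 0

0.000000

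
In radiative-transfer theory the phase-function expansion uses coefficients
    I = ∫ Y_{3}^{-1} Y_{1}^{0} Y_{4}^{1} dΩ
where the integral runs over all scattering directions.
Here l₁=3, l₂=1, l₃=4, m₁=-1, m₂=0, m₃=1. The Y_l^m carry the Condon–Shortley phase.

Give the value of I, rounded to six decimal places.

-0.238414

m-sum 0 ✓  L=8 even ✓  2≤4≤4 ✓
Π(2lᵢ+1) = 7×3×9 = 189
triangle coeff Δ(3,1,4) = 1/252
Σ_t [0,0]: t=0:+1/36 = 1/36
(3j)²=4/63 [(3 1 4; 0 0 0)], sign=+1
Σ_t [0,0]: t=0:+1/48 = 1/48
(3j)²=5/84 [(3 1 4; -1 0 1)], sign=-1
⇒ 4πI² = 5/7
I = (-1)√(5/7/(4π)) = -0.23841361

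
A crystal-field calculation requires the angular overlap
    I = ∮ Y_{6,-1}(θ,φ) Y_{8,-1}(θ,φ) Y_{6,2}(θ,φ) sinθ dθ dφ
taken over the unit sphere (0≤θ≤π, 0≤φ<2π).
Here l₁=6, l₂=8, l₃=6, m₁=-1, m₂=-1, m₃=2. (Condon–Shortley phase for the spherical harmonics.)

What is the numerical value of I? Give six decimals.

Rules hold: Σm=0, L=20 even, 2≤6≤14.
N = 13·17·13 = 2873
Δ = 8!·4!·8!/21! = 1/1309458150
Racah Σ t=2..6: t=2:+1/49766400 t=3:−1/3110400 t=4:+1/1327104 t=5:−1/3110400 t=6:+1/49766400 = 1/6635520
⇒ 3j(6 8 6; 0 0 0)² = 350/46189, sgn +1
Racah Σ t=3..7: t=3:−1/9953280 t=4:+1/2488320 t=5:−1/4147200 t=6:+1/43545600 t=7:−1/4877107200 = 1/12042240
⇒ 3j(6 8 6; -1 -1 2)² = 3645/646646, sgn +1
4πI² = N·(3j₀)²·(3jₘ)² = 91125/742577
I = +1·√(0.122715/4π) = 0.09881960

0.098820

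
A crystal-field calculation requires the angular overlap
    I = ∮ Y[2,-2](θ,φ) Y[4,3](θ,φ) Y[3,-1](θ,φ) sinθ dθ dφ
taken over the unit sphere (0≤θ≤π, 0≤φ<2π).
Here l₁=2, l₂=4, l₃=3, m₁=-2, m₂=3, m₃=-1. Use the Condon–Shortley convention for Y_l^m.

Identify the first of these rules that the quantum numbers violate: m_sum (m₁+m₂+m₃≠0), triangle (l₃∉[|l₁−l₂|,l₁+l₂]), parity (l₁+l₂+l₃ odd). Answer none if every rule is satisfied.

parity

azimuthal sum: -2 + 3 − 1 = 0  ✓
2 ≤ 3 ≤ 6 (triangle on l)  ✓
L = 2 + 4 + 3 = 9 (odd)  ✗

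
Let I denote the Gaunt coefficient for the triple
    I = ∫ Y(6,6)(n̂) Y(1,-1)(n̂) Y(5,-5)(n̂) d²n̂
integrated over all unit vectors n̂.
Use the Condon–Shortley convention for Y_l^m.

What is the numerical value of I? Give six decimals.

Checks pass: Σm=0; 12 even; l₃=5∈[5,7].
(2·6+1)(2·1+1)(2·5+1) = 429
Δ: 2! 10! 0! / 13! → 1/858
sum: t=1:−1/14400 = -1/14400
3j²(6 1 5; 0 0 0) = Δ·Π!·Σ² = 6/143  (sign +1)
sum: t=0:+1/7257600 = 1/7257600
3j²(6 1 5; 6 -1 -5) = Δ·Π!·Σ² = 1/13  (sign +1)
combine: 4πI² = 429·6/143·1/13 = 18/13
take √, sign +1: I = 0.33194004

0.331940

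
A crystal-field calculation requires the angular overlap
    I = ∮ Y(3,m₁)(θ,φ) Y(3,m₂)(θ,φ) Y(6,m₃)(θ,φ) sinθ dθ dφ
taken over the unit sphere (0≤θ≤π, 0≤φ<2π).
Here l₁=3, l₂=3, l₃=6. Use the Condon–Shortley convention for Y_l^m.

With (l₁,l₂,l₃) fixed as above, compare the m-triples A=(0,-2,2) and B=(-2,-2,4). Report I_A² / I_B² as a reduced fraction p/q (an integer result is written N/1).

Same 3,3,6: normalisation and zero-m 3j drop out of the ratio.
A: Δ: 0! 6! 6! / 13! → 1/12012; sum: t=0:+1/4320 = 1/4320; 3j²(3 3 6; 0 -2 2) = Δ·Π!·Σ² = 8/429  (sign +1)
B: Δ: 0! 6! 6! / 13! → 1/12012; sum: t=0:+1/14400 = 1/14400; 3j²(3 3 6; -2 -2 4) = Δ·Π!·Σ² = 6/143  (sign +1)
I_A²/I_B² = (8/429)/(6/143) = 4/9

4/9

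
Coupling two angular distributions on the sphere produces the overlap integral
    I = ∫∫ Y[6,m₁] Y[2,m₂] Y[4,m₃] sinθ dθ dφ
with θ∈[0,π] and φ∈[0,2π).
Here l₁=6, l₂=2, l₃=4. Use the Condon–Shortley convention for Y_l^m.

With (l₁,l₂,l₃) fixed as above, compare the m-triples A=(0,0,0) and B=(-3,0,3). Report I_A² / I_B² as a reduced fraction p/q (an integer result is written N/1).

l's match ⇒ only the (l;m) 3-j factors differ between A and B.
A: triangle coeff Δ(6,2,4) = 1/6435; Σ_t [2,2]: t=2:+1/2304 = 1/2304; (3j)²=5/143 [(6 2 4; 0 0 0)], sign=+1
B: triangle coeff Δ(6,2,4) = 1/6435; Σ_t [2,2]: t=2:+1/20160 = 1/20160; (3j)²=12/715 [(6 2 4; -3 0 3)], sign=-1
I_A²/I_B² = (5/143)/(12/715) = 25/12

25/12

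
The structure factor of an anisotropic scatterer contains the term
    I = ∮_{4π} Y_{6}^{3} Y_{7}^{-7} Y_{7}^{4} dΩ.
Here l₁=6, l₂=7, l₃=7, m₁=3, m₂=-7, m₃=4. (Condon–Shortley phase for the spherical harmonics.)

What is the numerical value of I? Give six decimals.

-0.169125

Rules hold: Σm=0, L=20 even, 1≤7≤13.
N = 13·15·15 = 2925
Δ = 6!·6!·8!/21! = 1/2444321880
Racah Σ t=0..6: t=0:+1/2612736000 t=1:−1/20736000 t=2:+1/1658880 t=3:−1/746496 t=4:+1/1658880 t=5:−1/20736000 t=6:+1/2612736000 = -1/4354560
⇒ 3j(6 7 7; 0 0 0)² = 1000/138567, sgn +1
Racah Σ t=0..0: t=0:+1/1045094400 = 1/1045094400
⇒ 3j(6 7 7; 3 -7 4)² = 11/646, sgn -1
4πI² = N·(3j₀)²·(3jₘ)² = 37500/104329
I = -1·√(0.35944/4π) = -0.16912514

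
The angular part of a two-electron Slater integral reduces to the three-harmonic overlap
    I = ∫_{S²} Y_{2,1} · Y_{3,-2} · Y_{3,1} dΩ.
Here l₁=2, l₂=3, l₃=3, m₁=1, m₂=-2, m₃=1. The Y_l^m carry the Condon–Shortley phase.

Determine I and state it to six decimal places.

0.162868

Rules hold: Σm=0, L=8 even, 1≤3≤5.
N = 5·7·7 = 245
Δ = 2!·2!·4!/9! = 1/3780
Racah Σ t=0..2: t=0:+1/24 t=1:−1/4 t=2:+1/24 = -1/6
⇒ 3j(2 3 3; 0 0 0)² = 4/105, sgn +1
Racah Σ t=0..1: t=0:+1/12 t=1:−1/48 = 1/16
⇒ 3j(2 3 3; 1 -2 1)² = 1/28, sgn +1
4πI² = N·(3j₀)²·(3jₘ)² = 1/3
I = +1·√(0.333333/4π) = 0.16286750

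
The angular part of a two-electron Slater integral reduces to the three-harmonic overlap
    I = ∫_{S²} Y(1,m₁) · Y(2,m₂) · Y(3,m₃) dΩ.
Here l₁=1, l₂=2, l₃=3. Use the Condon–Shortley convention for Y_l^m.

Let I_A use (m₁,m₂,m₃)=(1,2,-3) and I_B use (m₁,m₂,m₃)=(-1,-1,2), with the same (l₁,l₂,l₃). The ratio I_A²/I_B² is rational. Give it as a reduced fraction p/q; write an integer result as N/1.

Same 1,2,3: normalisation and zero-m 3j drop out of the ratio.
A: Δ: 0! 2! 4! / 7! → 1/105; sum: t=0:+1/48 = 1/48; 3j²(1 2 3; 1 2 -3) = Δ·Π!·Σ² = 1/7  (sign +1)
B: Δ: 0! 2! 4! / 7! → 1/105; sum: t=0:+1/12 = 1/12; 3j²(1 2 3; -1 -1 2) = Δ·Π!·Σ² = 2/21  (sign -1)
I_A²/I_B² = (1/7)/(2/21) = 3/2

3/2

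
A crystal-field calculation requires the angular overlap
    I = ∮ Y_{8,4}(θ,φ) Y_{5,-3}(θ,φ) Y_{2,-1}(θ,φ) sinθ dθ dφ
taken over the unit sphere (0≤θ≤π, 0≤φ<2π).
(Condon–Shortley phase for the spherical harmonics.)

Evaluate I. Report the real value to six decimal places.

0.000000

|8−5|≤2≤8+5 violated ⇒ I = 0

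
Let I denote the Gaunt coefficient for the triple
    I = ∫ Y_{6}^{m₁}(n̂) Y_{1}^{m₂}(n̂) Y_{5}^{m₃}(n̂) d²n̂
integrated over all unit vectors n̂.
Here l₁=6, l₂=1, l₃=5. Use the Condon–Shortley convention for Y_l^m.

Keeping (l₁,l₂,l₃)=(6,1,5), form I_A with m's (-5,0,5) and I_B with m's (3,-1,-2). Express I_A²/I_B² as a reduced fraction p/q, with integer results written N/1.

11/36

Same 6,1,5: normalisation and zero-m 3j drop out of the ratio.
A: Δ: 2! 10! 0! / 13! → 1/858; sum: t=1:−1/3628800 = -1/3628800; 3j²(6 1 5; -5 0 5) = Δ·Π!·Σ² = 1/78  (sign -1)
B: Δ: 2! 10! 0! / 13! → 1/858; sum: t=0:+1/60480 = 1/60480; 3j²(6 1 5; 3 -1 -2) = Δ·Π!·Σ² = 6/143  (sign -1)
I_A²/I_B² = (1/78)/(6/143) = 11/36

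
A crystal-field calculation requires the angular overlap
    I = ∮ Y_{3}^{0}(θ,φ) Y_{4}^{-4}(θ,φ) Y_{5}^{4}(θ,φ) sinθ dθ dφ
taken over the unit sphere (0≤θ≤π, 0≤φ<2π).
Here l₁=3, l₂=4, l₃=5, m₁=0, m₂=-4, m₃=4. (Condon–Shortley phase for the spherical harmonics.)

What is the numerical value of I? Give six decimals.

-0.207724

Checks pass: Σm=0; 12 even; l₃=5∈[1,7].
(2·3+1)(2·4+1)(2·5+1) = 693
Δ: 2! 4! 6! / 13! → 1/180180
sum: t=0:+1/576 t=1:−1/144 t=2:+1/576 = -1/288
3j²(3 4 5; 0 0 0) = Δ·Π!·Σ² = 20/1001  (sign +1)
sum: t=0:+1/8640 = 1/8640
3j²(3 4 5; 0 -4 4) = Δ·Π!·Σ² = 28/715  (sign -1)
combine: 4πI² = 693·20/1001·28/715 = 1008/1859
take √, sign -1: I = -0.20772350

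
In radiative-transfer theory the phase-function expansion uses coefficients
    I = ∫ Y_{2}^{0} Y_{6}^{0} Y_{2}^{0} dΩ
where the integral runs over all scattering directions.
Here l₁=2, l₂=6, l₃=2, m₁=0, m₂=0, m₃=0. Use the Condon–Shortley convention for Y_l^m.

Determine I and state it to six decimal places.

0.000000

|2−6|≤2≤2+6 violated ⇒ I = 0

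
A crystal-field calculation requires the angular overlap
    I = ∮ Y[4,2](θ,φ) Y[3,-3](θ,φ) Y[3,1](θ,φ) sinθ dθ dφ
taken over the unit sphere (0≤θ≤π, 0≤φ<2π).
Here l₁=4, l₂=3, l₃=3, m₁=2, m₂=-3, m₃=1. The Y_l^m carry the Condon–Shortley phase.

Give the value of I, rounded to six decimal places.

Checks pass: Σm=0; 10 even; l₃=3∈[1,7].
(2·4+1)(2·3+1)(2·3+1) = 441
Δ: 4! 4! 2! / 11! → 1/34650
sum: t=1:−1/72 t=2:+1/16 t=3:−1/72 = 5/144
3j²(4 3 3; 0 0 0) = Δ·Π!·Σ² = 2/77  (sign -1)
sum: t=0:+1/192 = 1/192
3j²(4 3 3; 2 -3 1) = Δ·Π!·Σ² = 3/77  (sign +1)
combine: 4πI² = 441·2/77·3/77 = 54/121
take √, sign -1: I = -0.18845135

-0.188451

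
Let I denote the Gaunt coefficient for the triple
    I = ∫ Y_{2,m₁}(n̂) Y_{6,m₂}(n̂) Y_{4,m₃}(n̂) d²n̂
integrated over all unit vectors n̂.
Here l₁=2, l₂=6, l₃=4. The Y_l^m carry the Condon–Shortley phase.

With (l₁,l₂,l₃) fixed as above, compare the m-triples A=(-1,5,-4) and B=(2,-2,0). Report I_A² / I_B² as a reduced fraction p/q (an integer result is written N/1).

33/14

Shared (l₁,l₂,l₃)=(2,6,4): N and (l;000)² cancel in I_A²/I_B².
A: Δ = 4!·0!·8!/13! = 1/6435; Racah Σ t=3..3: t=3:−1/241920 = -1/241920; ⇒ 3j(2 6 4; -1 5 -4)² = 1/39, sgn -1
B: Δ = 4!·0!·8!/13! = 1/6435; Racah Σ t=0..0: t=0:+1/13824 = 1/13824; ⇒ 3j(2 6 4; 2 -2 0)² = 14/1287, sgn +1
I_A²/I_B² = (1/39)/(14/1287) = 33/14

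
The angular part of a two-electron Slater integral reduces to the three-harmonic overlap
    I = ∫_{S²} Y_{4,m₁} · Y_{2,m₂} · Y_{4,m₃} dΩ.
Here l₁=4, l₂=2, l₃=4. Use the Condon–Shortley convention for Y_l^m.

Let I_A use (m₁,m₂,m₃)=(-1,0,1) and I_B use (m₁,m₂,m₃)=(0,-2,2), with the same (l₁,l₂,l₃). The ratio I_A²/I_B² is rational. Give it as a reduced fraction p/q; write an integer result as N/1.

Shared (l₁,l₂,l₃)=(4,2,4): N and (l;000)² cancel in I_A²/I_B².
A: Δ = 2!·6!·2!/11! = 1/13860; Racah Σ t=0..2: t=0:+1/480 t=1:−1/48 t=2:+1/144 = -17/1440; ⇒ 3j(4 2 4; -1 0 1)² = 289/13860, sgn +1
B: Δ = 2!·6!·2!/11! = 1/13860; Racah Σ t=0..0: t=0:+1/192 = 1/192; ⇒ 3j(4 2 4; 0 -2 2)² = 3/77, sgn +1
I_A²/I_B² = (289/13860)/(3/77) = 289/540

289/540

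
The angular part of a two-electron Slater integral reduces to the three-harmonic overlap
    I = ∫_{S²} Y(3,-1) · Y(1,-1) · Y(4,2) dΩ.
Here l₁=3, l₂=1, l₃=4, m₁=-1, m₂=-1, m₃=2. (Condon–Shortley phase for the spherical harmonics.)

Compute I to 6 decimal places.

0.238414

Checks pass: Σm=0; 8 even; l₃=4∈[2,4].
(2·3+1)(2·1+1)(2·4+1) = 189
Δ: 0! 6! 2! / 9! → 1/252
sum: t=0:+1/36 = 1/36
3j²(3 1 4; 0 0 0) = Δ·Π!·Σ² = 4/63  (sign +1)
sum: t=0:+1/96 = 1/96
3j²(3 1 4; -1 -1 2) = Δ·Π!·Σ² = 5/84  (sign +1)
combine: 4πI² = 189·4/63·5/84 = 5/7
take √, sign +1: I = 0.23841361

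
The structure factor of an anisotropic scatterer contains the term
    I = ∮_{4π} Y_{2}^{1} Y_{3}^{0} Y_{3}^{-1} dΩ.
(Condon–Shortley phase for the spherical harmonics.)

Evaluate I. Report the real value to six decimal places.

Rules hold: Σm=0, L=8 even, 1≤3≤5.
N = 5·7·7 = 245
Δ = 2!·2!·4!/9! = 1/3780
Racah Σ t=0..2: t=0:+1/24 t=1:−1/4 t=2:+1/24 = -1/6
⇒ 3j(2 3 3; 0 0 0)² = 4/105, sgn +1
Racah Σ t=0..1: t=0:+1/12 t=1:−1/8 = -1/24
⇒ 3j(2 3 3; 1 0 -1)² = 1/210, sgn -1
4πI² = N·(3j₀)²·(3jₘ)² = 2/45
I = -1·√(0.0444444/4π) = -0.05947080

-0.059471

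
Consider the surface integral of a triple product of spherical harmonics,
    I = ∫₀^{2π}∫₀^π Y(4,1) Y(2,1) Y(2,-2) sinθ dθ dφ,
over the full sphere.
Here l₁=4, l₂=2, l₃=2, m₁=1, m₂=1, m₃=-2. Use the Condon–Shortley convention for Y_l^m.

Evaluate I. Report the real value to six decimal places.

Checks pass: Σm=0; 8 even; l₃=2∈[2,6].
(2·4+1)(2·2+1)(2·2+1) = 225
Δ: 4! 4! 0! / 9! → 1/630
sum: t=2:+1/16 = 1/16
3j²(4 2 2; 0 0 0) = Δ·Π!·Σ² = 2/35  (sign +1)
sum: t=3:−1/144 = -1/144
3j²(4 2 2; 1 1 -2) = Δ·Π!·Σ² = 1/126  (sign -1)
combine: 4πI² = 225·2/35·1/126 = 5/49
take √, sign -1: I = -0.09011188

-0.090112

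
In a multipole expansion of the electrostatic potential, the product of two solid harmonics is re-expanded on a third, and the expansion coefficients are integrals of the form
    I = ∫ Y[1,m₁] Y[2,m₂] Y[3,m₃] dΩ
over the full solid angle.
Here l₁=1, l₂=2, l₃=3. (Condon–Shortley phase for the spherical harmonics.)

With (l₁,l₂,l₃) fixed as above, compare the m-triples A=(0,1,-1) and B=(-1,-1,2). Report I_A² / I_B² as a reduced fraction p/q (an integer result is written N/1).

4/5

l's match ⇒ only the (l;m) 3-j factors differ between A and B.
A: triangle coeff Δ(1,2,3) = 1/105; Σ_t [0,0]: t=0:+1/6 = 1/6; (3j)²=8/105 [(1 2 3; 0 1 -1)], sign=+1
B: triangle coeff Δ(1,2,3) = 1/105; Σ_t [0,0]: t=0:+1/12 = 1/12; (3j)²=2/21 [(1 2 3; -1 -1 2)], sign=-1
I_A²/I_B² = (8/105)/(2/21) = 4/5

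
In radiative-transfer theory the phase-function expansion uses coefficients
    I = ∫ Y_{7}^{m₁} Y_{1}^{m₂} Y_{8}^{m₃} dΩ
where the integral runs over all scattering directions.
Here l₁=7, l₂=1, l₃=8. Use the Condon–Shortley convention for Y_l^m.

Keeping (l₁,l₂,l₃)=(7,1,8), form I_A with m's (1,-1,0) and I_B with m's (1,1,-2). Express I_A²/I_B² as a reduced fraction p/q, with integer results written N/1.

28/45

Same 7,1,8: normalisation and zero-m 3j drop out of the ratio.
A: Δ: 0! 14! 2! / 17! → 1/2040; sum: t=0:+1/58060800 = 1/58060800; 3j²(7 1 8; 1 -1 0) = Δ·Π!·Σ² = 7/510  (sign +1)
B: Δ: 0! 14! 2! / 17! → 1/2040; sum: t=0:+1/58060800 = 1/58060800; 3j²(7 1 8; 1 1 -2) = Δ·Π!·Σ² = 3/136  (sign +1)
I_A²/I_B² = (7/510)/(3/136) = 28/45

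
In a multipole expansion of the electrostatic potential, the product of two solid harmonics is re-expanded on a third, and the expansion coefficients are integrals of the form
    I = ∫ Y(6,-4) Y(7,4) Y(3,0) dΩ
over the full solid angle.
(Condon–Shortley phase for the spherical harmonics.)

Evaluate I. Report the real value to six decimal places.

-0.078810

Rules hold: Σm=0, L=16 even, 1≤3≤13.
N = 13·15·7 = 1365
Δ = 10!·2!·4!/17! = 1/2042040
Racah Σ t=4..6: t=4:+1/207360 t=5:−1/57600 t=6:+1/207360 = -1/129600
⇒ 3j(6 7 3; 0 0 0)² = 168/12155, sgn +1
Racah Σ t=8..10: t=8:+1/967680 t=9:−1/1451520 t=10:+1/43545600 = 1/2721600
⇒ 3j(6 7 3; -4 4 0)² = 32/7735, sgn -1
4πI² = N·(3j₀)²·(3jₘ)² = 16128/206635
I = -1·√(0.0780507/4π) = -0.07881037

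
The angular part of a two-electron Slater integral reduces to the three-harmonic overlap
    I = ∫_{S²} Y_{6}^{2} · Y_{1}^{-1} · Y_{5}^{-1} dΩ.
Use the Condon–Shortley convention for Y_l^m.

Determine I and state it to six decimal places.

0.216205

Rules hold: Σm=0, L=12 even, 5≤5≤7.
N = 13·3·11 = 429
Δ = 2!·10!·0!/13! = 1/858
Racah Σ t=1..1: t=1:−1/14400 = -1/14400
⇒ 3j(6 1 5; 0 0 0)² = 6/143, sgn +1
Racah Σ t=0..0: t=0:+1/34560 = 1/34560
⇒ 3j(6 1 5; 2 -1 -1)² = 14/429, sgn +1
4πI² = N·(3j₀)²·(3jₘ)² = 84/143
I = +1·√(0.587413/4π) = 0.21620548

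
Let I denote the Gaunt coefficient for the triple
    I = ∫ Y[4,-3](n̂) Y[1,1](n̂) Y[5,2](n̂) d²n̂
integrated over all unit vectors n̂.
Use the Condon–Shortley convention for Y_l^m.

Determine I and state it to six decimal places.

0.085055

Rules hold: Σm=0, L=10 even, 3≤5≤5.
N = 9·3·11 = 297
Δ = 0!·8!·2!/11! = 1/495
Racah Σ t=0..0: t=0:+1/576 = 1/576
⇒ 3j(4 1 5; 0 0 0)² = 5/99, sgn -1
Racah Σ t=0..0: t=0:+1/10080 = 1/10080
⇒ 3j(4 1 5; -3 1 2)² = 1/165, sgn -1
4πI² = N·(3j₀)²·(3jₘ)² = 1/11
I = +1·√(0.0909091/4π) = 0.08505478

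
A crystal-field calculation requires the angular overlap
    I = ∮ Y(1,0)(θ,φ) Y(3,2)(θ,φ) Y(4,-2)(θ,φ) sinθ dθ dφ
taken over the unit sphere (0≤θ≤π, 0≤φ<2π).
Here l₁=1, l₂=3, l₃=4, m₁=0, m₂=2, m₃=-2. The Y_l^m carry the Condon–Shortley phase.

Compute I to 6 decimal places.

m-sum 0 ✓  L=8 even ✓  2≤4≤4 ✓
Π(2lᵢ+1) = 3×7×9 = 189
triangle coeff Δ(1,3,4) = 1/252
Σ_t [0,0]: t=0:+1/36 = 1/36
(3j)²=4/63 [(1 3 4; 0 0 0)], sign=+1
Σ_t [0,0]: t=0:+1/120 = 1/120
(3j)²=1/21 [(1 3 4; 0 2 -2)], sign=+1
⇒ 4πI² = 4/7
I = (+1)√(4/7/(4π)) = 0.21324362

0.213244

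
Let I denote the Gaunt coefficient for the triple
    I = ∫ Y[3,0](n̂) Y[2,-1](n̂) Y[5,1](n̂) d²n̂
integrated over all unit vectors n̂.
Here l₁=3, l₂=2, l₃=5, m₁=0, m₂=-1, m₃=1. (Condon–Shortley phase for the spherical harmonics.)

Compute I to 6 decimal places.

-0.214318

Rules hold: Σm=0, L=10 even, 1≤5≤5.
N = 7·5·11 = 385
Δ = 0!·6!·4!/11! = 1/2310
Racah Σ t=0..0: t=0:+1/144 = 1/144
⇒ 3j(3 2 5; 0 0 0)² = 10/231, sgn -1
Racah Σ t=0..0: t=0:+1/216 = 1/216
⇒ 3j(3 2 5; 0 -1 1)² = 8/231, sgn +1
4πI² = N·(3j₀)²·(3jₘ)² = 400/693
I = -1·√(0.577201/4π) = -0.21431790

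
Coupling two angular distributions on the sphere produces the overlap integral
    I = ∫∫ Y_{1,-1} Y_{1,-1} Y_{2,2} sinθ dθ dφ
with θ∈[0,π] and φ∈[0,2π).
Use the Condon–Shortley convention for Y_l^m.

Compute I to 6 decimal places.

0.309019

Checks pass: Σm=0; 4 even; l₃=2∈[0,2].
(2·1+1)(2·1+1)(2·2+1) = 45
Δ: 0! 2! 2! / 5! → 1/30
sum: t=0:+1/1 = 1/1
3j²(1 1 2; 0 0 0) = Δ·Π!·Σ² = 2/15  (sign +1)
sum: t=0:+1/4 = 1/4
3j²(1 1 2; -1 -1 2) = Δ·Π!·Σ² = 1/5  (sign +1)
combine: 4πI² = 45·2/15·1/5 = 6/5
take √, sign +1: I = 0.30901936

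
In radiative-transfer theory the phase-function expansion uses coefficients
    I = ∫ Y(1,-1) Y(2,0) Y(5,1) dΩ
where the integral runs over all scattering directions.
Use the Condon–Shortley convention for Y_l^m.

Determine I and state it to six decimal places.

|1−2|≤5≤1+2 violated ⇒ I = 0

0.000000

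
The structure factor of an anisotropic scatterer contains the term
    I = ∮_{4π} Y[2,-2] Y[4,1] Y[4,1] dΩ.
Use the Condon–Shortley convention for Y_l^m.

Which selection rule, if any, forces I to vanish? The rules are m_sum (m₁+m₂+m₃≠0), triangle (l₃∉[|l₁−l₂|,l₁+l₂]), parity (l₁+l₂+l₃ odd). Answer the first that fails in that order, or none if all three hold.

azimuthal sum: -2 + 1 + 1 = 0  ✓
2 ≤ 4 ≤ 6 (triangle on l)  ✓
L = 2 + 4 + 4 = 10 (even)  ✓

none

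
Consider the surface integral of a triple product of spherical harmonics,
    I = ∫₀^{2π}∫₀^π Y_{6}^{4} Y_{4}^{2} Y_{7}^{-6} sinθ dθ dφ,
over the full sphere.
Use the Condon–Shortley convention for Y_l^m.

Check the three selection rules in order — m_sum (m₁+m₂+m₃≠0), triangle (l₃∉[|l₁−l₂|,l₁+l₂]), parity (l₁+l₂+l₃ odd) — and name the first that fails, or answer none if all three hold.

parity

azimuthal sum: 4 + 2 − 6 = 0  ✓
2 ≤ 7 ≤ 10 (triangle on l)  ✓
L = 6 + 4 + 7 = 17 (odd)  ✗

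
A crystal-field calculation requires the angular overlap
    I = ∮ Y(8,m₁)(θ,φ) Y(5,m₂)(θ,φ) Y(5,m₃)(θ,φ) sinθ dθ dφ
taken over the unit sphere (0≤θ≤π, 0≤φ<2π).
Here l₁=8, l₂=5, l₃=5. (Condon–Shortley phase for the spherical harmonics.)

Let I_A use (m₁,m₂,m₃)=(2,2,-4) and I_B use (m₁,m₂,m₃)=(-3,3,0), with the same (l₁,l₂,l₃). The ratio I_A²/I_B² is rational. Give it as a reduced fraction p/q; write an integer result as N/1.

343/110

l's match ⇒ only the (l;m) 3-j factors differ between A and B.
A: triangle coeff Δ(8,5,5) = 1/37413090; Σ_t [5,6]: t=5:−1/7257600 t=6:+1/58060800 = -1/8294400; (3j)²=1029/92378 [(8 5 5; 2 2 -4)], sign=+1
B: triangle coeff Δ(8,5,5) = 1/37413090; Σ_t [6,8]: t=6:+1/2073600 t=7:−1/2903040 t=8:+1/58060800 = 1/6451200; (3j)²=15/4199 [(8 5 5; -3 3 0)], sign=-1
I_A²/I_B² = (1029/92378)/(15/4199) = 343/110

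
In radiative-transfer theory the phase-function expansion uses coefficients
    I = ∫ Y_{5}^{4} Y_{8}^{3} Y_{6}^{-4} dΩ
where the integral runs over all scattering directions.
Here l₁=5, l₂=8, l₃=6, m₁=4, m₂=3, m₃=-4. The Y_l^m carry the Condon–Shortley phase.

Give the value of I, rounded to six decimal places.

m-sum = 4 + 3 − 4 = 3 ≠ 0 ⇒ I = 0

0.000000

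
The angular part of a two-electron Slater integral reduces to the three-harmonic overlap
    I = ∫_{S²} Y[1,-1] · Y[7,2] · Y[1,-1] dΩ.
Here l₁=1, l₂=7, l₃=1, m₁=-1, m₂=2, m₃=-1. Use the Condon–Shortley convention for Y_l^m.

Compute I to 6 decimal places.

l₃=1 ∉ [6,8] — triangle fails ⇒ I = 0

0.000000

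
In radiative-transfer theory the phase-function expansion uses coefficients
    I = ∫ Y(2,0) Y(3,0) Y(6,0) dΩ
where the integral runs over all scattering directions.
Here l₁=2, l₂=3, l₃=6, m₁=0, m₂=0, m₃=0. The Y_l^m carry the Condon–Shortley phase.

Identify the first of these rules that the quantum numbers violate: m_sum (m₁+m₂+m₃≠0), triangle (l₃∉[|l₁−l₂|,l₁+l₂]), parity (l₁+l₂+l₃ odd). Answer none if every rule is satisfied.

m₁+m₂+m₃ = 0 + 0 + 0 = 0  ✓
triangle: |2−3|=1 ≤ l₃=6 ≤ 2+3=5  ✗
parity: l₁+l₂+l₃ = 11 is odd

triangle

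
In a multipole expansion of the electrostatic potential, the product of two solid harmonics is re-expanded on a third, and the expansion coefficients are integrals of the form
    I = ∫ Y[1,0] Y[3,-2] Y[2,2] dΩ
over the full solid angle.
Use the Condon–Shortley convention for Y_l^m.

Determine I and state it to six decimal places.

m-sum 0 ✓  L=6 even ✓  2≤2≤4 ✓
Π(2lᵢ+1) = 3×7×5 = 105
triangle coeff Δ(1,3,2) = 1/105
Σ_t [1,1]: t=1:−1/4 = -1/4
(3j)²=3/35 [(1 3 2; 0 0 0)], sign=-1
Σ_t [1,1]: t=1:−1/24 = -1/24
(3j)²=1/21 [(1 3 2; 0 -2 2)], sign=-1
⇒ 4πI² = 3/7
I = (+1)√(3/7/(4π)) = 0.18467439

0.184674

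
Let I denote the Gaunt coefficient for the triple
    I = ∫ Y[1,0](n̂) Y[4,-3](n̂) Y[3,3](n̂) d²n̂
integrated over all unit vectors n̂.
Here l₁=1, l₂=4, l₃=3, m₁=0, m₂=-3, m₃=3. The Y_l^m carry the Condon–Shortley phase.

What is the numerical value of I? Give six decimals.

-0.162868

m-sum 0 ✓  L=8 even ✓  3≤3≤5 ✓
Π(2lᵢ+1) = 3×9×7 = 189
triangle coeff Δ(1,4,3) = 1/252
Σ_t [1,1]: t=1:−1/36 = -1/36
(3j)²=4/63 [(1 4 3; 0 0 0)], sign=+1
Σ_t [1,1]: t=1:−1/720 = -1/720
(3j)²=1/36 [(1 4 3; 0 -3 3)], sign=-1
⇒ 4πI² = 1/3
I = (-1)√(1/3/(4π)) = -0.16286750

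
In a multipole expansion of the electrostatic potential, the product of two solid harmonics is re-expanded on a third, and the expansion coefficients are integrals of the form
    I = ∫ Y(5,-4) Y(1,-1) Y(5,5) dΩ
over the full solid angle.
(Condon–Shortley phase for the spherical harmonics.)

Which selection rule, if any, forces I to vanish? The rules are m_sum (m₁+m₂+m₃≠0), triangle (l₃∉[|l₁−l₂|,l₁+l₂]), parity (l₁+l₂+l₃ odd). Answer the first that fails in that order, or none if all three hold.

parity

Σmᵢ = 0  ✓
l₃∈[|l₁−l₂|,l₁+l₂]=[4,6], have l₃=5  ✓
Σlᵢ = 11 ⇒ odd  ✗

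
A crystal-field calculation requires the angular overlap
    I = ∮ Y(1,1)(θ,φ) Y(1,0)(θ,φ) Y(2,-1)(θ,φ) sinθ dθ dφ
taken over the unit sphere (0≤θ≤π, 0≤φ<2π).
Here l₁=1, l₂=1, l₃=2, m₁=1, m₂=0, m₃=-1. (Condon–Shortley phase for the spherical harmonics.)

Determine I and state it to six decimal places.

m-sum 0 ✓  L=4 even ✓  0≤2≤2 ✓
Π(2lᵢ+1) = 3×3×5 = 45
triangle coeff Δ(1,1,2) = 1/30
Σ_t [0,0]: t=0:+1/1 = 1/1
(3j)²=2/15 [(1 1 2; 0 0 0)], sign=+1
Σ_t [0,0]: t=0:+1/2 = 1/2
(3j)²=1/10 [(1 1 2; 1 0 -1)], sign=-1
⇒ 4πI² = 3/5
I = (-1)√(3/5/(4π)) = -0.21850969

-0.218510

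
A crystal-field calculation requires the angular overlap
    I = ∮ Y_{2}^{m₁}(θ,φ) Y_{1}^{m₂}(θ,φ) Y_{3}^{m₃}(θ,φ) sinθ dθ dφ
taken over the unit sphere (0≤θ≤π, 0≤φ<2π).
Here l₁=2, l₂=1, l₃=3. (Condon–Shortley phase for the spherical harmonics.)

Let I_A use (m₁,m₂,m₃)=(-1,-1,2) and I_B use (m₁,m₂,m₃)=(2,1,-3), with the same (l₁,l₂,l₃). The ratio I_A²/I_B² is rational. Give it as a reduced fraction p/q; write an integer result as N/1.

Same 2,1,3: normalisation and zero-m 3j drop out of the ratio.
A: Δ: 0! 4! 2! / 7! → 1/105; sum: t=0:+1/12 = 1/12; 3j²(2 1 3; -1 -1 2) = Δ·Π!·Σ² = 2/21  (sign -1)
B: Δ: 0! 4! 2! / 7! → 1/105; sum: t=0:+1/48 = 1/48; 3j²(2 1 3; 2 1 -3) = Δ·Π!·Σ² = 1/7  (sign +1)
I_A²/I_B² = (2/21)/(1/7) = 2/3

2/3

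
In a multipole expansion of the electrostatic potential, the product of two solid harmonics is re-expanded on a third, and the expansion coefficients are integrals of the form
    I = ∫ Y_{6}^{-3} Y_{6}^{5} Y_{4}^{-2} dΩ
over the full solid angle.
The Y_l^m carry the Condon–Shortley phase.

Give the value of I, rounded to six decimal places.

Rules hold: Σm=0, L=16 even, 0≤4≤12.
N = 13·13·9 = 1521
Δ = 8!·4!·4!/17! = 1/15315300
Racah Σ t=2..6: t=2:+1/829440 t=3:−1/25920 t=4:+1/9216 t=5:−1/25920 t=6:+1/829440 = 7/207360
⇒ 3j(6 6 4; 0 0 0)² = 28/2431, sgn +1
Racah Σ t=7..8: t=7:−1/483840 t=8:+1/1451520 = -1/725760
⇒ 3j(6 6 4; -3 5 -2)² = 24/1547, sgn -1
4πI² = N·(3j₀)²·(3jₘ)² = 864/3179
I = -1·√(0.271784/4π) = -0.14706410

-0.147064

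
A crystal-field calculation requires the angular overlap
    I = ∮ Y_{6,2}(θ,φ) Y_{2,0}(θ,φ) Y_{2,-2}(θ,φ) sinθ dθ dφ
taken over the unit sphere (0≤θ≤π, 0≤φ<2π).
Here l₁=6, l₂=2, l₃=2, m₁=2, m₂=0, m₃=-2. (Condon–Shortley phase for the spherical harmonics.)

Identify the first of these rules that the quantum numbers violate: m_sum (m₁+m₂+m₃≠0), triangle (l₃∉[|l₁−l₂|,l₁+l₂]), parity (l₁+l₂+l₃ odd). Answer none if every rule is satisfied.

triangle

m₁+m₂+m₃ = 2 + 0 − 2 = 0  ✓
triangle: |6−2|=4 ≤ l₃=2 ≤ 6+2=8  ✗
parity: l₁+l₂+l₃ = 10 is even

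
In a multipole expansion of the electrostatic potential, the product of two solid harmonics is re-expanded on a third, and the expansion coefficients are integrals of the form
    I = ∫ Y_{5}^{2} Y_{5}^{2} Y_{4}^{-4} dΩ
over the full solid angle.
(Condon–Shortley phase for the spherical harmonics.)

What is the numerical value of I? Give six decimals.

0.181552

Checks pass: Σm=0; 14 even; l₃=4∈[0,10].
(2·5+1)(2·5+1)(2·4+1) = 1089
Δ: 6! 4! 4! / 15! → 1/3153150
sum: t=1:−1/69120 t=2:+1/1728 t=3:−1/576 t=4:+1/1728 t=5:−1/69120 = -7/11520
3j²(5 5 4; 0 0 0) = Δ·Π!·Σ² = 2/143  (sign -1)
sum: t=3:−1/20736 = -1/20736
3j²(5 5 4; 2 2 -4) = Δ·Π!·Σ² = 35/1287  (sign -1)
combine: 4πI² = 1089·2/143·35/1287 = 70/169
take √, sign +1: I = 0.18155187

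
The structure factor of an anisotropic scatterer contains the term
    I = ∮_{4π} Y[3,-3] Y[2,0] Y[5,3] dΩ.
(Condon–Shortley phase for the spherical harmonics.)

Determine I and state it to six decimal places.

m-sum 0 ✓  L=10 even ✓  1≤5≤5 ✓
Π(2lᵢ+1) = 7×5×11 = 385
triangle coeff Δ(3,2,5) = 1/2310
Σ_t [0,0]: t=0:+1/144 = 1/144
(3j)²=10/231 [(3 2 5; 0 0 0)], sign=-1
Σ_t [0,0]: t=0:+1/2880 = 1/2880
(3j)²=2/165 [(3 2 5; -3 0 3)], sign=+1
⇒ 4πI² = 20/99
I = (-1)√(20/99/(4π)) = -0.12679218

-0.126792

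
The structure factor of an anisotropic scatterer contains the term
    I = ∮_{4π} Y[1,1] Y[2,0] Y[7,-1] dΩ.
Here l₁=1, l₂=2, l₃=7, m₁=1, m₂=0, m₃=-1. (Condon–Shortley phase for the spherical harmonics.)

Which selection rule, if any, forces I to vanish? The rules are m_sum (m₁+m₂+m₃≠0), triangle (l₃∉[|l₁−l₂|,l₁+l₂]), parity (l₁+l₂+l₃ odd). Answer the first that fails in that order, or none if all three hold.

m₁+m₂+m₃ = 1 + 0 − 1 = 0  ✓
triangle: |1−2|=1 ≤ l₃=7 ≤ 1+2=3  ✗
parity: l₁+l₂+l₃ = 10 is even

triangle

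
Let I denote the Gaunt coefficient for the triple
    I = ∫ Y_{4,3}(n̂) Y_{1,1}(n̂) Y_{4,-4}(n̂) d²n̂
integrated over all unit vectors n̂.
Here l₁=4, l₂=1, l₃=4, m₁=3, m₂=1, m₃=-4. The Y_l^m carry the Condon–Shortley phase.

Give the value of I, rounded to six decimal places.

0.000000

L=9 odd ⇒ parity kills the (l;000) factor ⇒ I = 0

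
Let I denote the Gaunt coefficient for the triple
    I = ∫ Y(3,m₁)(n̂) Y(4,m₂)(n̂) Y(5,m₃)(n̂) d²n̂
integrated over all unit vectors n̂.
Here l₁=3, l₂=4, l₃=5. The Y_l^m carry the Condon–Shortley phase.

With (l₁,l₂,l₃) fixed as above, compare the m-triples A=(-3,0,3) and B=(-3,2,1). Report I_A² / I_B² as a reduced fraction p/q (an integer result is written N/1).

Same 3,4,5: normalisation and zero-m 3j drop out of the ratio.
A: Δ: 2! 4! 6! / 13! → 1/180180; sum: t=2:+1/2304 = 1/2304; 3j²(3 4 5; -3 0 3) = Δ·Π!·Σ² = 5/143  (sign +1)
B: Δ: 2! 4! 6! / 13! → 1/180180; sum: t=2:+1/2304 = 1/2304; 3j²(3 4 5; -3 2 1) = Δ·Π!·Σ² = 75/4004  (sign +1)
I_A²/I_B² = (5/143)/(75/4004) = 28/15

28/15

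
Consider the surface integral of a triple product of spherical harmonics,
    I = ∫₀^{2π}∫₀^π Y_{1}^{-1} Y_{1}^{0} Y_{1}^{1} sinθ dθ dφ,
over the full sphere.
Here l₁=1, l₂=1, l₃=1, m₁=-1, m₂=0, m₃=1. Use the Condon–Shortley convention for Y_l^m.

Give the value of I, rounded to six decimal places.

L=3 odd ⇒ parity kills the (l;000) factor ⇒ I = 0

0.000000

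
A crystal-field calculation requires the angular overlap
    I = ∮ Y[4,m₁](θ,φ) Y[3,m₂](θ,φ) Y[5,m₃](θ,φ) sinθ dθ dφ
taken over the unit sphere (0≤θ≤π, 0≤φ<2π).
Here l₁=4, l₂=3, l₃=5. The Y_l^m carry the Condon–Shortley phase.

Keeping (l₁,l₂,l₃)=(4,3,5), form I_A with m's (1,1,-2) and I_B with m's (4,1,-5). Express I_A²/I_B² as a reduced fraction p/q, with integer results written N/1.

Shared (l₁,l₂,l₃)=(4,3,5): N and (l;000)² cancel in I_A²/I_B².
A: Δ = 2!·6!·4!/13! = 1/180180; Racah Σ t=0..2: t=0:+1/1728 t=1:−1/288 t=2:+1/960 = -1/540; ⇒ 3j(4 3 5; 1 1 -2)² = 128/6435, sgn +1
B: Δ = 2!·6!·4!/13! = 1/180180; Racah Σ t=0..0: t=0:+1/34560 = 1/34560; ⇒ 3j(4 3 5; 4 1 -5)² = 14/429, sgn +1
I_A²/I_B² = (128/6435)/(14/429) = 64/105

64/105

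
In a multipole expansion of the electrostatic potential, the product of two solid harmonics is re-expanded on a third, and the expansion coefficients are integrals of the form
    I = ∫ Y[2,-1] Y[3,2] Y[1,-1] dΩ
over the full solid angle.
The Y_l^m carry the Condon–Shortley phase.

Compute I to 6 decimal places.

0.261169

Checks pass: Σm=0; 6 even; l₃=1∈[1,5].
(2·2+1)(2·3+1)(2·1+1) = 105
Δ: 4! 0! 2! / 7! → 1/105
sum: t=2:+1/4 = 1/4
3j²(2 3 1; 0 0 0) = Δ·Π!·Σ² = 3/35  (sign -1)
sum: t=3:−1/12 = -1/12
3j²(2 3 1; -1 2 -1) = Δ·Π!·Σ² = 2/21  (sign -1)
combine: 4πI² = 105·3/35·2/21 = 6/7
take √, sign +1: I = 0.26116903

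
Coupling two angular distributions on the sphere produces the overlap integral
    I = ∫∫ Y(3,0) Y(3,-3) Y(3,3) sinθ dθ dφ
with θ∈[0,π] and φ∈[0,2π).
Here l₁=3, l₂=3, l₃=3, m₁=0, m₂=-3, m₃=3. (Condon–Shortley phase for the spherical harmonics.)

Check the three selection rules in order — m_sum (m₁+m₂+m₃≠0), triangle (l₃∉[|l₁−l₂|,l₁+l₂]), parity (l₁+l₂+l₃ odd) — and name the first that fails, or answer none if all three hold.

azimuthal sum: 0 − 3 + 3 = 0  ✓
0 ≤ 3 ≤ 6 (triangle on l)  ✓
L = 3 + 3 + 3 = 9 (odd)  ✗

parity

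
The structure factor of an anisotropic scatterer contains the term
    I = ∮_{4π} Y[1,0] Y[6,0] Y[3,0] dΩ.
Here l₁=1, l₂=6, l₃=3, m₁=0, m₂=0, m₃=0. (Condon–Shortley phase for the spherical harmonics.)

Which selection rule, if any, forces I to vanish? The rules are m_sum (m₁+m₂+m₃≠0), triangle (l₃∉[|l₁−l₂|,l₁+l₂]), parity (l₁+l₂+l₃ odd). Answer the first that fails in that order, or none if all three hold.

m₁+m₂+m₃ = 0 + 0 + 0 = 0  ✓
triangle: |1−6|=5 ≤ l₃=3 ≤ 1+6=7  ✗
parity: l₁+l₂+l₃ = 10 is even

triangle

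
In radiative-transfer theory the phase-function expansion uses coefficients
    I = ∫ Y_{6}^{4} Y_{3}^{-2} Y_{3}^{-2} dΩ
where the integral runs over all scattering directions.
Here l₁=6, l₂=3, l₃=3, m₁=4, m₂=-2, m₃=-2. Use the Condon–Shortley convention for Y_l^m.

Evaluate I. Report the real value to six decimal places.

0.266131

m-sum 0 ✓  L=12 even ✓  3≤3≤9 ✓
Π(2lᵢ+1) = 13×7×7 = 637
triangle coeff Δ(6,3,3) = 1/12012
Σ_t [3,3]: t=3:−1/1296 = -1/1296
(3j)²=100/3003 [(6 3 3; 0 0 0)], sign=+1
Σ_t [1,1]: t=1:−1/14400 = -1/14400
(3j)²=6/143 [(6 3 3; 4 -2 -2)], sign=+1
⇒ 4πI² = 1400/1573
I = (+1)√(1400/1573/(4π)) = 0.26613055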